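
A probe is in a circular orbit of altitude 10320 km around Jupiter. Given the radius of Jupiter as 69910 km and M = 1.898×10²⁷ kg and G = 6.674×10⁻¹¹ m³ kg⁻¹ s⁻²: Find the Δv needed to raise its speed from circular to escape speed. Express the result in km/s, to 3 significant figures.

μ = GM = 6.674×10⁻¹¹ × 1.898×10²⁷ = 1.267×10¹⁷ m³/s².
r = 69910 + 10320 = 80230 km = 8.0230×10⁷ m.
Circular speed v_c = √(μ/r) = 39730 m/s.
Escape speed v_esc = √(2μ/r) = √2 × v_c = 56190 m/s.
Δv = v_esc − v_c = 16460 m/s = 16.46 km/s.

Δv ≈ 16.5 km/s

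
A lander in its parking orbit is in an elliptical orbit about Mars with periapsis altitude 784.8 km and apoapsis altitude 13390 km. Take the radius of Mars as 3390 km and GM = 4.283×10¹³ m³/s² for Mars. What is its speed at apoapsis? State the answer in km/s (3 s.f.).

r_p = 3390 + 784.8 = 4174.8 km = 4.1748×10⁶ m.
r_a = 3390 + 13390 = 16780 km = 1.6780×10⁷ m.
Semi-major axis a = (r_p + r_a)/2 = 10477 km = 1.048×10⁷ m.
Vis-viva: v² = μ(2/r − 1/a) = 4.283×10¹³ × (1.192×10⁻⁷ − 9.544×10⁻⁸) = 1.017×10⁶ m²/s².
v = 1008 m/s = 1.008 km/s.

v ≈ 1.01 km/s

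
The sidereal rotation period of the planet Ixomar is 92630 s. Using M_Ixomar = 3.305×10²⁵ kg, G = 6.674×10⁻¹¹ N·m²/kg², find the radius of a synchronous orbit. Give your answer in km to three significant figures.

μ = GM = 6.674×10⁻¹¹ × 3.305×10²⁵ = 2.206×10¹⁵ m³/s².
A synchronous orbit has period T, so by Kepler's third law a = (μT²/4π²)^(1/3).
μT²/4π² = 2.206×10¹⁵ × (9.263×10⁴)² / 39.48 = 4.794×10²³ m³.
a = 7.826×10⁷ m = 78265 km.

r_sync ≈ 78300 km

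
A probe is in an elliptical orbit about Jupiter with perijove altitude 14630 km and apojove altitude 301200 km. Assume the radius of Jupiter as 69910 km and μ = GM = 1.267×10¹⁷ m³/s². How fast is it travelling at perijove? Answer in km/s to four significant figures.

v ≈ 49.41 km/s

r_p = 69910 + 14630 = 84540 km = 8.4540×10⁷ m.
r_a = 69910 + 301200 = 371110 km = 3.7111×10⁸ m.
Semi-major axis a = (r_p + r_a)/2 = 2.2782×10⁵ km = 2.278×10⁸ m.
Vis-viva: v² = μ(2/r − 1/a) = 1.267×10¹⁷ × (2.366×10⁻⁸ − 4.389×10⁻⁹) = 2.441×10⁹ m²/s².
v = 49410 m/s = 49.41 km/s.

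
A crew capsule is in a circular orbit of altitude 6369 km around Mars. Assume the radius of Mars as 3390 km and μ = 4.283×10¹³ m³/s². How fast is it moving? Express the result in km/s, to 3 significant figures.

v ≈ 2.09 km/s

r = 3390 + 6369 = 9759.0 km = 9.7590×10⁶ m.
For a circular orbit v = √(μ/r) = √(4.283×10¹³ / 9.759×10⁶) = √(4.389×10⁶) = 2095 m/s.
That is 2.095 km/s.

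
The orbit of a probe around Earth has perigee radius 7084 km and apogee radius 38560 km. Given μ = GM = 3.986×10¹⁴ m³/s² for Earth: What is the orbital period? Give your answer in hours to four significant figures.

T ≈ 9.531 hours

Semi-major axis a = (r_p + r_a)/2 = (7084.0 + 38560)/2 = 22822 km = 2.282×10⁷ m.
By Kepler's third law T = 2π√(a³/μ) = 2π × 5.461×10³ = 3.431×10⁴ s.
= 9.531 hours.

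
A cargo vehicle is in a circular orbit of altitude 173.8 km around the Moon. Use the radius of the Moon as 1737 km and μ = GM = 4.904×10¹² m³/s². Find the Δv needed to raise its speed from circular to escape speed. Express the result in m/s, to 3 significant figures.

Δv ≈ 664 m/s

r = 1737 + 173.8 = 1910.8 km = 1.9108×10⁶ m.
Circular speed v_c = √(μ/r) = 1602 m/s.
Escape speed v_esc = √(2μ/r) = √2 × v_c = 2266 m/s.
Δv = v_esc − v_c = 663.6 m/s.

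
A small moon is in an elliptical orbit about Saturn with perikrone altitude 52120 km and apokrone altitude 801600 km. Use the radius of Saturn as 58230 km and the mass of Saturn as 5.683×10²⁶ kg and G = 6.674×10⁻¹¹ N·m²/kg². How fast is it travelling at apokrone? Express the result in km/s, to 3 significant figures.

v ≈ 3.17 km/s

μ = GM = 6.674×10⁻¹¹ × 5.683×10²⁶ = 3.793×10¹⁶ m³/s².
r_p = 58230 + 52120 = 110350 km = 1.1035×10⁸ m.
r_a = 58230 + 801600 = 859830 km = 8.5983×10⁸ m.
Semi-major axis a = (r_p + r_a)/2 = 4.8509×10⁵ km = 4.851×10⁸ m.
Vis-viva: v² = μ(2/r − 1/a) = 3.793×10¹⁶ × (2.326×10⁻⁹ − 2.061×10⁻⁹) = 1.003×10⁷ m²/s².
v = 3168 m/s = 3.168 km/s.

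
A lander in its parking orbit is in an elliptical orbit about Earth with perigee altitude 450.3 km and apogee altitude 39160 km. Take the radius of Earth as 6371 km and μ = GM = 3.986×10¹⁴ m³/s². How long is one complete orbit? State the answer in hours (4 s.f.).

r_p = 6371 + 450.3 = 6821.3 km = 6.8213×10⁶ m.
r_a = 6371 + 39160 = 45531 km = 4.5531×10⁷ m.
Semi-major axis a = (r_p + r_a)/2 = (6821.3 + 45531)/2 = 26176 km = 2.618×10⁷ m.
By Kepler's third law T = 2π√(a³/μ) = 2π × 6.708×10³ = 4.215×10⁴ s.
= 11.71 hours.

T ≈ 11.71 hours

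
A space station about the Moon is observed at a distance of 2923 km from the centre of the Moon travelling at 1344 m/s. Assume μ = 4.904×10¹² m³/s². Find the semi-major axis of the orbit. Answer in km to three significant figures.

r = 2.923×10⁶ m.
Specific orbital energy ε = v²/2 − μ/r = (1344)²/2 − 4.904×10¹²/2.923×10⁶ = -7.746×10⁵ J/kg.
Since ε = −μ/(2a), a = −μ/(2ε) = 3.166×10⁶ m = 3165.7 km.

a ≈ 3170 km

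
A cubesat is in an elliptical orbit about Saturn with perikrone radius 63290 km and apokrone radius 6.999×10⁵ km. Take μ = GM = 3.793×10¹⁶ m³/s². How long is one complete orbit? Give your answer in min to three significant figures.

Semi-major axis a = (r_p + r_a)/2 = (63290 + 6.9990×10⁵)/2 = 3.8160×10⁵ km = 3.816×10⁸ m.
By Kepler's third law T = 2π√(a³/μ) = 2π × 3.827×10⁴ = 2.405×10⁵ s.
= 4008 min.

T ≈ 4010 min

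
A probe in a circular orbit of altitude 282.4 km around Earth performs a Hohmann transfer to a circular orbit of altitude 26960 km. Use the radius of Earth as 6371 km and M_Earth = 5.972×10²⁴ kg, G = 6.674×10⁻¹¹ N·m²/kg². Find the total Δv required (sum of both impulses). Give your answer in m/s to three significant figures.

μ = GM = 6.674×10⁻¹¹ × 5.972×10²⁴ = 3.986×10¹⁴ m³/s².
r₁ = 6371 + 282.4 = 6653.4 km = 6.6534×10⁶ m.
r₂ = 6371 + 26960 = 33331 km = 3.3331×10⁷ m.
Transfer ellipse a_t = (r₁ + r₂)/2 = 1.999×10⁷ m.
At r₁: circular v_c1 = √(μ/r₁) = 7740 m/s; transfer-perigee v_p = √[μ(2/r₁ − 1/a_t)] = 9994 m/s.
Δv₁ = v_p − v_c1 = 2254 m/s.
At r₂: circular v_c2 = √(μ/r₂) = 3458 m/s; transfer-apogee v_a = √[μ(2/r₂ − 1/a_t)] = 1995 m/s.
Δv₂ = v_c2 − v_a = 1463 m/s.
Total Δv = Δv₁ + Δv₂ = 3717 m/s.

Δv_total ≈ 3720 m/s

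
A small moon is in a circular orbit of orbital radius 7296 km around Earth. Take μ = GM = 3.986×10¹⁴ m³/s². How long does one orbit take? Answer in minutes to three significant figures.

T ≈ 103 minutes

r = 7296 km = 7.296×10⁶ m.
Kepler's third law: T = 2π√(r³/μ) = 2π√((7.296×10⁶)³ / 3.986×10¹⁴).
r³/μ = 9.744×10⁵ s², so T = 2π × 9.871×10² = 6.202×10³ s.
Converting: 6.202×10³ s ÷ 60.00 = 103.4 minutes.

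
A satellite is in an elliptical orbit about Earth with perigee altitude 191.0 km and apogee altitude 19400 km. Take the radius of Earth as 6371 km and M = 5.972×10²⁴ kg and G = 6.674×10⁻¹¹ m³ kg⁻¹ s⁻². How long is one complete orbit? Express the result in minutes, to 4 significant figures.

T ≈ 341.0 minutes

μ = GM = 6.674×10⁻¹¹ × 5.972×10²⁴ = 3.986×10¹⁴ m³/s².
r_p = 6371 + 191.0 = 6562.0 km = 6.5620×10⁶ m.
r_a = 6371 + 19400 = 25771 km = 2.5771×10⁷ m.
Semi-major axis a = (r_p + r_a)/2 = (6562.0 + 25771)/2 = 16166 km = 1.617×10⁷ m.
By Kepler's third law T = 2π√(a³/μ) = 2π × 3.256×10³ = 2.046×10⁴ s.
= 341.0 minutes.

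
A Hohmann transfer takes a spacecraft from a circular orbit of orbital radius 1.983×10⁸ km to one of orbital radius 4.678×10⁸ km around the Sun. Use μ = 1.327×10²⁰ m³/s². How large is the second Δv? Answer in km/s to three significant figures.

r₁ = 1.983×10⁸ km = 1.983×10¹¹ m.
r₂ = 4.678×10⁸ km = 4.678×10¹¹ m.
Transfer ellipse a_t = (r₁ + r₂)/2 = 3.330×10¹¹ m.
At r₁: circular v_c1 = √(μ/r₁) = 25870 m/s; transfer-perihelion v_p = √[μ(2/r₁ − 1/a_t)] = 30660 m/s.
At r₂: circular v_c2 = √(μ/r₂) = 16840 m/s; transfer-aphelion v_a = √[μ(2/r₂ − 1/a_t)] = 13000 m/s.
Δv₂ = v_c2 − v_a = 3846 m/s.
= 3.846 km/s.

Δv ≈ 3.85 km/s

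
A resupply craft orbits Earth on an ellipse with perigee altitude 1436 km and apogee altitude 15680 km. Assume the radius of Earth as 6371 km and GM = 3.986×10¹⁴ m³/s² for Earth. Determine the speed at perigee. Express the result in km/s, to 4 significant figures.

v ≈ 8.684 km/s

r_p = 6371 + 1436 = 7807.0 km = 7.8070×10⁶ m.
r_a = 6371 + 15680 = 22051 km = 2.2051×10⁷ m.
Semi-major axis a = (r_p + r_a)/2 = 14929 km = 1.493×10⁷ m.
Vis-viva: v² = μ(2/r − 1/a) = 3.986×10¹⁴ × (2.562×10⁻⁷ − 6.698×10⁻⁸) = 7.541×10⁷ m²/s².
v = 8684 m/s = 8.684 km/s.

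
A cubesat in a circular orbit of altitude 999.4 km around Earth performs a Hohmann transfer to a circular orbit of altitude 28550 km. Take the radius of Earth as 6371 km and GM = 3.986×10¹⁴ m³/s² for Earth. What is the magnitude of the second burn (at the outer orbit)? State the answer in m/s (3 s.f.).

r₁ = 6371 + 999.4 = 7370.4 km = 7.3704×10⁶ m.
r₂ = 6371 + 28550 = 34921 km = 3.4921×10⁷ m.
Transfer ellipse a_t = (r₁ + r₂)/2 = 2.115×10⁷ m.
At r₁: circular v_c1 = √(μ/r₁) = 7354 m/s; transfer-perigee v_p = √[μ(2/r₁ − 1/a_t)] = 9451 m/s.
At r₂: circular v_c2 = √(μ/r₂) = 3379 m/s; transfer-apogee v_a = √[μ(2/r₂ − 1/a_t)] = 1995 m/s.
Δv₂ = v_c2 − v_a = 1384 m/s.

Δv ≈ 1380 m/s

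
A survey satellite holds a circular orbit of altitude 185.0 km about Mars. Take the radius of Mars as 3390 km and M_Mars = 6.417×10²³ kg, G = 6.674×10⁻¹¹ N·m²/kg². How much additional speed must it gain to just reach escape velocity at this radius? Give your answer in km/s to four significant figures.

μ = GM = 6.674×10⁻¹¹ × 6.417×10²³ = 4.283×10¹³ m³/s².
r = 3390 + 185.0 = 3575.0 km = 3.5750×10⁶ m.
Circular speed v_c = √(μ/r) = 3461 m/s.
Escape speed v_esc = √(2μ/r) = √2 × v_c = 4895 m/s.
Δv = v_esc − v_c = 1434 m/s = 1.434 km/s.

Δv ≈ 1.434 km/s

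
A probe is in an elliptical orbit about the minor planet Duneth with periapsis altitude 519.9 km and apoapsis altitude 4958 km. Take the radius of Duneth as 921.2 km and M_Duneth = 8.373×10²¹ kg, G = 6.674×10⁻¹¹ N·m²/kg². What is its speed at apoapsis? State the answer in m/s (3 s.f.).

v ≈ 193 m/s

μ = GM = 6.674×10⁻¹¹ × 8.373×10²¹ = 5.588×10¹¹ m³/s².
r_p = 921.2 + 519.9 = 1441.1 km = 1.4411×10⁶ m.
r_a = 921.2 + 4958 = 5879.2 km = 5.8792×10⁶ m.
Semi-major axis a = (r_p + r_a)/2 = 3660.1 km = 3.660×10⁶ m.
Vis-viva: v² = μ(2/r − 1/a) = 5.588×10¹¹ × (3.402×10⁻⁷ − 2.732×10⁻⁷) = 3.742×10⁴ m²/s².
v = 193.5 m/s.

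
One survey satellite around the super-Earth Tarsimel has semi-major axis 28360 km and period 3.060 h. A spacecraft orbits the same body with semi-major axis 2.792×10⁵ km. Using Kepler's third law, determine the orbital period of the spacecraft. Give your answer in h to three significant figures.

T₂ ≈ 94.5 h

Kepler's third law: T² ∝ a³, so T₂ = T₁ (a₂/a₁)^(3/2).
a₂/a₁ = 9.845, (a₂/a₁)^(3/2) = 30.89.
T₂ = 3.060 × 30.89 = 94.52 h.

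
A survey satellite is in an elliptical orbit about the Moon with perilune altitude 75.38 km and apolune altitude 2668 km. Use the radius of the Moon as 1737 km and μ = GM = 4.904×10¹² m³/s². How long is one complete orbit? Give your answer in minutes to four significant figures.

T ≈ 259.2 minutes

r_p = 1737 + 75.38 = 1812.4 km = 1.8124×10⁶ m.
r_a = 1737 + 2668 = 4405.0 km = 4.4050×10⁶ m.
Semi-major axis a = (r_p + r_a)/2 = (1812.4 + 4405.0)/2 = 3108.7 km = 3.109×10⁶ m.
By Kepler's third law T = 2π√(a³/μ) = 2π × 2.475×10³ = 1.555×10⁴ s.
= 259.2 minutes.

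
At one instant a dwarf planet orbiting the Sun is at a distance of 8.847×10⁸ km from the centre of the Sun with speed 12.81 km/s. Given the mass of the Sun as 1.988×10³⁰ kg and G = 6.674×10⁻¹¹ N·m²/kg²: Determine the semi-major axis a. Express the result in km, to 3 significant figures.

μ = GM = 6.674×10⁻¹¹ × 1.988×10³⁰ = 1.327×10²⁰ m³/s².
r = 8.847×10¹¹ m.
Specific orbital energy ε = v²/2 − μ/r = (12810)²/2 − 1.327×10²⁰/8.847×10¹¹ = -6.792×10⁷ J/kg.
Since ε = −μ/(2a), a = −μ/(2ε) = 9.767×10¹¹ m = 9.7669×10⁸ km.

a ≈ 9.77×10⁸ km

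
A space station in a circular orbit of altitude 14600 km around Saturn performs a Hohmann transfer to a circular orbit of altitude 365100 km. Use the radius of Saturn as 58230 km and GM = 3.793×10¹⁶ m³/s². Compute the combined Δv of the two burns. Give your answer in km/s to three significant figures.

Δv_total ≈ 11.3 km/s

r₁ = 58230 + 14600 = 72830 km = 7.2830×10⁷ m.
r₂ = 58230 + 365100 = 423330 km = 4.2333×10⁸ m.
Transfer ellipse a_t = (r₁ + r₂)/2 = 2.481×10⁸ m.
At r₁: circular v_c1 = √(μ/r₁) = 22820 m/s; transfer-perikrone v_p = √[μ(2/r₁ − 1/a_t)] = 29810 m/s.
Δv₁ = v_p − v_c1 = 6990 m/s.
At r₂: circular v_c2 = √(μ/r₂) = 9466 m/s; transfer-apokrone v_a = √[μ(2/r₂ − 1/a_t)] = 5129 m/s.
Δv₂ = v_c2 − v_a = 4337 m/s.
Total Δv = Δv₁ + Δv₂ = 11330 m/s = 11.33 km/s.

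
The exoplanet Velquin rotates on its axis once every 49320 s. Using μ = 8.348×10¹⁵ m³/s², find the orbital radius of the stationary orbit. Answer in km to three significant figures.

A synchronous orbit has period T, so by Kepler's third law a = (μT²/4π²)^(1/3).
μT²/4π² = 8.348×10¹⁵ × (4.932×10⁴)² / 39.48 = 5.144×10²³ m³.
a = 8.012×10⁷ m = 80123 km.

r_sync ≈ 80100 km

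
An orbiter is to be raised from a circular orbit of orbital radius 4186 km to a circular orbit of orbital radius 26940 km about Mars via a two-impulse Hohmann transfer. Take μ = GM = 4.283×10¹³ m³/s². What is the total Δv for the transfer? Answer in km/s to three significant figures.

r₁ = 4186 km = 4.186×10⁶ m.
r₂ = 26940 km = 2.694×10⁷ m.
Transfer ellipse a_t = (r₁ + r₂)/2 = 1.556×10⁷ m.
At r₁: circular v_c1 = √(μ/r₁) = 3199 m/s; transfer-periapsis v_p = √[μ(2/r₁ − 1/a_t)] = 4208 m/s.
Δv₁ = v_p − v_c1 = 1010 m/s.
At r₂: circular v_c2 = √(μ/r₂) = 1261 m/s; transfer-apoapsis v_a = √[μ(2/r₂ − 1/a_t)] = 653.9 m/s.
Δv₂ = v_c2 − v_a = 607.0 m/s.
Total Δv = Δv₁ + Δv₂ = 1617 m/s = 1.617 km/s.

Δv_total ≈ 1.62 km/s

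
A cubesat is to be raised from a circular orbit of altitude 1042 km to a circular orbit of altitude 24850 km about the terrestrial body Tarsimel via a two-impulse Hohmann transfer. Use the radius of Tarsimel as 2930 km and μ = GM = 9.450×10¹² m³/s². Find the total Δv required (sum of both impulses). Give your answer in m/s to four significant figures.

Δv_total ≈ 789.4 m/s

r₁ = 2930 + 1042 = 3972.0 km = 3.9720×10⁶ m.
r₂ = 2930 + 24850 = 27780 km = 2.7780×10⁷ m.
Transfer ellipse a_t = (r₁ + r₂)/2 = 1.588×10⁷ m.
At r₁: circular v_c1 = √(μ/r₁) = 1542 m/s; transfer-periapsis v_p = √[μ(2/r₁ − 1/a_t)] = 2040 m/s.
Δv₁ = v_p − v_c1 = 497.9 m/s.
At r₂: circular v_c2 = √(μ/r₂) = 583.2 m/s; transfer-apoapsis v_a = √[μ(2/r₂ − 1/a_t)] = 291.7 m/s.
Δv₂ = v_c2 − v_a = 291.5 m/s.
Total Δv = Δv₁ + Δv₂ = 789.4 m/s.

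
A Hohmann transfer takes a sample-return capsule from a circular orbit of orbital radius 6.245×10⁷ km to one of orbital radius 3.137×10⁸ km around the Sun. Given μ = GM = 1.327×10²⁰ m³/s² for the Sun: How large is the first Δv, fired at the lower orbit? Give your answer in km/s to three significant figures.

Δv ≈ 13.4 km/s

r₁ = 6.245×10⁷ km = 6.245×10¹⁰ m.
r₂ = 3.137×10⁸ km = 3.137×10¹¹ m.
Transfer ellipse a_t = (r₁ + r₂)/2 = 1.881×10¹¹ m.
At r₁: circular v_c1 = √(μ/r₁) = 46100 m/s; transfer-perihelion v_p = √[μ(2/r₁ − 1/a_t)] = 59530 m/s.
Δv₁ = v_p − v_c1 = 13440 m/s.
= 13.44 km/s.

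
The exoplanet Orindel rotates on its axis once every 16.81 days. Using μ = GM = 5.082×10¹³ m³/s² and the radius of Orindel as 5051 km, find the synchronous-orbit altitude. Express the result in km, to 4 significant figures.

T = 16.81 days = 1.452×10⁶ s.
A synchronous orbit has period T, so by Kepler's third law a = (μT²/4π²)^(1/3).
μT²/4π² = 5.082×10¹³ × (1.452×10⁶)² / 39.48 = 2.715×10²⁴ m³.
a = 1.395×10⁸ m = 1.3951×10⁵ km.
Altitude h = a − R = 1.3951×10⁵ − 5051 = 1.3446×10⁵ km.

h_sync ≈ 1.345×10⁵ km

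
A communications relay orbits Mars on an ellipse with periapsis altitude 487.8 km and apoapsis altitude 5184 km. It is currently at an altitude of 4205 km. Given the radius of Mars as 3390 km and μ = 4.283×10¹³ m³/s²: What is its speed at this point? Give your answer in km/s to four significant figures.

r_p = 3390 + 487.8 = 3877.8 km = 3.8778×10⁶ m.
r_a = 3390 + 5184 = 8574.0 km = 8.5740×10⁶ m.
r = 3390 + 4205 = 7595.0 km = 7.595×10⁶ m.
Semi-major axis a = (r_p + r_a)/2 = 6225.9 km = 6.226×10⁶ m.
Vis-viva: v² = μ(2/r − 1/a) = 4.283×10¹³ × (2.633×10⁻⁷ − 1.606×10⁻⁷) = 4.399×10⁶ m²/s².
v = 2097 m/s = 2.097 km/s.

v ≈ 2.097 km/s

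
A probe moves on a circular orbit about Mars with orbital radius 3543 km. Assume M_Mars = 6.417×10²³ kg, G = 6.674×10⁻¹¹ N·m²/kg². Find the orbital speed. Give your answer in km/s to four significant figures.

μ = GM = 6.674×10⁻¹¹ × 6.417×10²³ = 4.283×10¹³ m³/s².
r = 3543 km = 3.543×10⁶ m.
For a circular orbit v = √(μ/r) = √(4.283×10¹³ / 3.543×10⁶) = √(1.209×10⁷) = 3477 m/s.
That is 3.477 km/s.

v ≈ 3.477 km/s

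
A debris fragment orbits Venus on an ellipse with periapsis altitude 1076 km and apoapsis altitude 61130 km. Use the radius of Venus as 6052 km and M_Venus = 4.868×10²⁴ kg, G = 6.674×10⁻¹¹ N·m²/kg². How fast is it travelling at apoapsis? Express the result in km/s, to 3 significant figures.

μ = GM = 6.674×10⁻¹¹ × 4.868×10²⁴ = 3.249×10¹⁴ m³/s².
r_p = 6052 + 1076 = 7128.0 km = 7.1280×10⁶ m.
r_a = 6052 + 61130 = 67182 km = 6.7182×10⁷ m.
Semi-major axis a = (r_p + r_a)/2 = 37155 km = 3.716×10⁷ m.
Vis-viva: v² = μ(2/r − 1/a) = 3.249×10¹⁴ × (2.977×10⁻⁸ − 2.691×10⁻⁸) = 9.278×10⁵ m²/s².
v = 963.2 m/s = 0.9632 km/s.

v ≈ 0.963 km/s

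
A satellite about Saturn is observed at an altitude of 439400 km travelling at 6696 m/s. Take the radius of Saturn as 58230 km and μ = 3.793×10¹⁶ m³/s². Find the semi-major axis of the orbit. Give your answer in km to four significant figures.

a ≈ 3.525×10⁵ km

r = 58230 + 439400 = 4.9763×10⁵ km = 4.976×10⁸ m.
Vis-viva rearranged: 1/a = 2/r − v²/μ = 4.019×10⁻⁹ − 1.182×10⁻⁹ = 2.837×10⁻⁹ m⁻¹.
a = 3.525×10⁸ m = 3.5249×10⁵ km.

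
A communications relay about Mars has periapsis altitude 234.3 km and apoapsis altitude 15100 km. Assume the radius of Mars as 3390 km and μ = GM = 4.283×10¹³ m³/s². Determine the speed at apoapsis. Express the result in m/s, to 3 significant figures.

v ≈ 871 m/s

r_p = 3390 + 234.3 = 3624.3 km = 3.6243×10⁶ m.
r_a = 3390 + 15100 = 18490 km = 1.8490×10⁷ m.
Semi-major axis a = (r_p + r_a)/2 = 11057 km = 1.106×10⁷ m.
Vis-viva: v² = μ(2/r − 1/a) = 4.283×10¹³ × (1.082×10⁻⁷ − 9.044×10⁻⁸) = 7.593×10⁵ m²/s².
v = 871.4 m/s.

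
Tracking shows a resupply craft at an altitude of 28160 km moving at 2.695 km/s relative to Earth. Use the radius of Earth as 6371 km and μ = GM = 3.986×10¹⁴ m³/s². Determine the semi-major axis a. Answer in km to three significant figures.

r = 6371 + 28160 = 34531 km = 3.453×10⁷ m.
Vis-viva rearranged: 1/a = 2/r − v²/μ = 5.792×10⁻⁸ − 1.822×10⁻⁸ = 3.970×10⁻⁸ m⁻¹.
a = 2.519×10⁷ m = 25190 km.

a ≈ 25200 km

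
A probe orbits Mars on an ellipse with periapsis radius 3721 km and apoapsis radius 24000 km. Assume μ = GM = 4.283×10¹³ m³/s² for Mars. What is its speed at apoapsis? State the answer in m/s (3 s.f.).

v ≈ 692 m/s

Semi-major axis a = (r_p + r_a)/2 = 13860 km = 1.386×10⁷ m.
Vis-viva: v² = μ(2/r − 1/a) = 4.283×10¹³ × (8.333×10⁻⁸ − 7.215×10⁻⁸) = 4.791×10⁵ m²/s².
v = 692.2 m/s.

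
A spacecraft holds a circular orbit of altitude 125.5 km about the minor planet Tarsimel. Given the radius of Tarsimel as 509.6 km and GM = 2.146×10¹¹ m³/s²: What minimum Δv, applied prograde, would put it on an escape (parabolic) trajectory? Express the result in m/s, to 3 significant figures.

Δv ≈ 241 m/s

r = 509.6 + 125.5 = 635.10 km = 6.3510×10⁵ m.
Circular speed v_c = √(μ/r) = 581.3 m/s.
Escape speed v_esc = √(2μ/r) = √2 × v_c = 822.1 m/s.
Δv = v_esc − v_c = 240.8 m/s.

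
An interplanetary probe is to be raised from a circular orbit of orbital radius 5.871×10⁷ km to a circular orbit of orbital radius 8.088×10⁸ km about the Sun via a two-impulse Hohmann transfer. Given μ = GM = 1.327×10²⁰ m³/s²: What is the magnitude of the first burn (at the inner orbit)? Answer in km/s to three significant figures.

r₁ = 5.871×10⁷ km = 5.871×10¹⁰ m.
r₂ = 8.088×10⁸ km = 8.088×10¹¹ m.
Transfer ellipse a_t = (r₁ + r₂)/2 = 4.338×10¹¹ m.
At r₁: circular v_c1 = √(μ/r₁) = 47540 m/s; transfer-perihelion v_p = √[μ(2/r₁ − 1/a_t)] = 64920 m/s.
Δv₁ = v_p − v_c1 = 17380 m/s.
= 17.38 km/s.

Δv ≈ 17.4 km/s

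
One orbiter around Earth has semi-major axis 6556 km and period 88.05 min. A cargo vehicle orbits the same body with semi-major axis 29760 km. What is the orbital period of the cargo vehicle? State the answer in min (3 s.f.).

T₂ ≈ 852 min

Kepler's third law: T² ∝ a³, so T₂ = T₁ (a₂/a₁)^(3/2).
a₂/a₁ = 4.539, (a₂/a₁)^(3/2) = 9.671.
T₂ = 88.05 × 9.671 = 851.6 min.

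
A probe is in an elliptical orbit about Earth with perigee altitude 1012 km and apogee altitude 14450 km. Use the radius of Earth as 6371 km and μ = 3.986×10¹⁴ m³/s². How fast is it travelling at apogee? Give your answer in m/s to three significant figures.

v ≈ 3170 m/s

r_p = 6371 + 1012 = 7383.0 km = 7.3830×10⁶ m.
r_a = 6371 + 14450 = 20821 km = 2.0821×10⁷ m.
Semi-major axis a = (r_p + r_a)/2 = 14102 km = 1.410×10⁷ m.
Vis-viva: v² = μ(2/r − 1/a) = 3.986×10¹⁴ × (9.606×10⁻⁸ − 7.091×10⁻⁸) = 1.002×10⁷ m²/s².
v = 3166 m/s.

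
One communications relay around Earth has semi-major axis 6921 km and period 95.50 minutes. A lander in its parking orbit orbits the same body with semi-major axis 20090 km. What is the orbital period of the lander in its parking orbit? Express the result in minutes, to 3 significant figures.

Kepler's third law: T² ∝ a³, so T₂ = T₁ (a₂/a₁)^(3/2).
a₂/a₁ = 2.903, (a₂/a₁)^(3/2) = 4.946.
T₂ = 95.50 × 4.946 = 472.3 minutes.

T₂ ≈ 472 minutes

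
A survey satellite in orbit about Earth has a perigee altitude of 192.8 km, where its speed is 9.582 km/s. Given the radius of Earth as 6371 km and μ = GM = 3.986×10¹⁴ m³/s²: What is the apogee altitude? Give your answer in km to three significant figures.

apogee altitude ≈ 14000 km

r_p = 6371 + 192.8 = 6563.8 km = 6.564×10⁶ m.
Specific energy ε = v²/2 − μ/r = -1.482×10⁷ J/kg, so a = −μ/(2ε) = 1.345×10⁷ m.
The apsides satisfy r_p + r_a = 2a, so the apogee radius is 2a − r_p = 2.033×10⁷ m = 20333 km.
Apogee altitude = 20333 − 6371 = 13962 km.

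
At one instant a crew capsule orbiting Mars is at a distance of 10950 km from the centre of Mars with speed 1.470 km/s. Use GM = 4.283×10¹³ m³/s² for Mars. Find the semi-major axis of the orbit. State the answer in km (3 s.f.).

a ≈ 7560 km

r = 1.095×10⁷ m.
Vis-viva rearranged: 1/a = 2/r − v²/μ = 1.826×10⁻⁷ − 5.045×10⁻⁸ = 1.322×10⁻⁷ m⁻¹.
a = 7.565×10⁶ m = 7564.6 km.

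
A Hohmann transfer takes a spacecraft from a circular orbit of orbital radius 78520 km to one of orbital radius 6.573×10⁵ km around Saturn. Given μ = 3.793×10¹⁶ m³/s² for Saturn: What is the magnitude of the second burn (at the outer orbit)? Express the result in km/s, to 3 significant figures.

Δv ≈ 4.09 km/s

r₁ = 78520 km = 7.852×10⁷ m.
r₂ = 6.573×10⁵ km = 6.573×10⁸ m.
Transfer ellipse a_t = (r₁ + r₂)/2 = 3.679×10⁸ m.
At r₁: circular v_c1 = √(μ/r₁) = 21980 m/s; transfer-perikrone v_p = √[μ(2/r₁ − 1/a_t)] = 29380 m/s.
At r₂: circular v_c2 = √(μ/r₂) = 7596 m/s; transfer-apokrone v_a = √[μ(2/r₂ − 1/a_t)] = 3509 m/s.
Δv₂ = v_c2 − v_a = 4087 m/s.
= 4.087 km/s.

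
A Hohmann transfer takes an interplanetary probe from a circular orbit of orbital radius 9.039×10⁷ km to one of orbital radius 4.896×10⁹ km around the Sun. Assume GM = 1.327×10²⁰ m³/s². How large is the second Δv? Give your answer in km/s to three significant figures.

r₁ = 9.039×10⁷ km = 9.039×10¹⁰ m.
r₂ = 4.896×10⁹ km = 4.896×10¹² m.
Transfer ellipse a_t = (r₁ + r₂)/2 = 2.493×10¹² m.
At r₁: circular v_c1 = √(μ/r₁) = 38320 m/s; transfer-perihelion v_p = √[μ(2/r₁ − 1/a_t)] = 53690 m/s.
At r₂: circular v_c2 = √(μ/r₂) = 5206 m/s; transfer-aphelion v_a = √[μ(2/r₂ − 1/a_t)] = 991.3 m/s.
Δv₂ = v_c2 − v_a = 4215 m/s.
= 4.215 km/s.

Δv ≈ 4.21 km/s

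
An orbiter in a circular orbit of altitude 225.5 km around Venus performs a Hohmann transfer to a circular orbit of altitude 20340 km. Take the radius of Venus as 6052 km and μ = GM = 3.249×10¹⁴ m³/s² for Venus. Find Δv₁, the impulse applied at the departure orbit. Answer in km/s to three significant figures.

Δv ≈ 1.95 km/s

r₁ = 6052 + 225.5 = 6277.5 km = 6.2775×10⁶ m.
r₂ = 6052 + 20340 = 26392 km = 2.6392×10⁷ m.
Transfer ellipse a_t = (r₁ + r₂)/2 = 1.633×10⁷ m.
At r₁: circular v_c1 = √(μ/r₁) = 7194 m/s; transfer-periapsis v_p = √[μ(2/r₁ − 1/a_t)] = 9145 m/s.
Δv₁ = v_p − v_c1 = 1950 m/s.
= 1.950 km/s.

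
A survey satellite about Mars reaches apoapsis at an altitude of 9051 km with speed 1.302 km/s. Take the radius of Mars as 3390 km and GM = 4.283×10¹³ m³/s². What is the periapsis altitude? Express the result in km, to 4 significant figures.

r_a = 3390 + 9051 = 12441 km = 1.244×10⁷ m.
Specific energy ε = v²/2 − μ/r = -2.595×10⁶ J/kg, so a = −μ/(2ε) = 8.252×10⁶ m.
The apsides satisfy r_p + r_a = 2a, so the periapsis radius is 2a − r_a = 4.064×10⁶ m = 4063.5 km.
Periapsis altitude = 4063.5 − 3390 = 673.52 km.

periapsis altitude ≈ 673.5 km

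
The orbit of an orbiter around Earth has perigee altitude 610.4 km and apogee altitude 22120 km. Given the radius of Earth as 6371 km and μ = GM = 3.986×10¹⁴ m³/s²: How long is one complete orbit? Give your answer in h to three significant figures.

T ≈ 6.53 h

r_p = 6371 + 610.4 = 6981.4 km = 6.9814×10⁶ m.
r_a = 6371 + 22120 = 28491 km = 2.8491×10⁷ m.
Semi-major axis a = (r_p + r_a)/2 = (6981.4 + 28491)/2 = 17736 km = 1.774×10⁷ m.
By Kepler's third law T = 2π√(a³/μ) = 2π × 3.741×10³ = 2.351×10⁴ s.
= 6.530 h.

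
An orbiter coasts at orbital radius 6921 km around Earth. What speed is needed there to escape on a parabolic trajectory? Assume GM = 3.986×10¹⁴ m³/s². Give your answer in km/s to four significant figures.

v_esc ≈ 10.73 km/s

r = 6921 km = 6.921×10⁶ m.
Escape speed v_esc = √(2μ/r) = √(2 × 3.986×10¹⁴ / 6.921×10⁶) = √(1.152×10⁸) = 10730 m/s.
= 10.73 km/s.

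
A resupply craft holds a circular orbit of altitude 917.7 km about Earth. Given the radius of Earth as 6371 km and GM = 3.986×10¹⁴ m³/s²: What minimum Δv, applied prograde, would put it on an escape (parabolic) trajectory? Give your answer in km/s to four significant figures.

r = 6371 + 917.7 = 7288.7 km = 7.2887×10⁶ m.
Circular speed v_c = √(μ/r) = 7395 m/s.
Escape speed v_esc = √(2μ/r) = √2 × v_c = 10460 m/s.
Δv = v_esc − v_c = 3063 m/s = 3.063 km/s.

Δv ≈ 3.063 km/s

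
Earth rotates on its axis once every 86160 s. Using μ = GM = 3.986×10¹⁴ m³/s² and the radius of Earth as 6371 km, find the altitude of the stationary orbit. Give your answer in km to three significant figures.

A synchronous orbit has period T, so by Kepler's third law a = (μT²/4π²)^(1/3).
μT²/4π² = 3.986×10¹⁴ × (8.616×10⁴)² / 39.48 = 7.495×10²² m³.
a = 4.216×10⁷ m = 42163 km.
Altitude h = a − R = 42163 − 6371 = 35792 km.

h_sync ≈ 35800 km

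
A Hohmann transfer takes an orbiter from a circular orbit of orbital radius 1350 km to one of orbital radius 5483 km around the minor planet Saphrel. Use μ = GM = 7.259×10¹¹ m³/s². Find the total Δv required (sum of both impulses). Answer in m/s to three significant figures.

Δv_total ≈ 331 m/s

r₁ = 1350 km = 1.350×10⁶ m.
r₂ = 5483 km = 5.483×10⁶ m.
Transfer ellipse a_t = (r₁ + r₂)/2 = 3.416×10⁶ m.
At r₁: circular v_c1 = √(μ/r₁) = 733.3 m/s; transfer-periapsis v_p = √[μ(2/r₁ − 1/a_t)] = 928.9 m/s.
Δv₁ = v_p − v_c1 = 195.7 m/s.
At r₂: circular v_c2 = √(μ/r₂) = 363.9 m/s; transfer-apoapsis v_a = √[μ(2/r₂ − 1/a_t)] = 228.7 m/s.
Δv₂ = v_c2 − v_a = 135.1 m/s.
Total Δv = Δv₁ + Δv₂ = 330.8 m/s.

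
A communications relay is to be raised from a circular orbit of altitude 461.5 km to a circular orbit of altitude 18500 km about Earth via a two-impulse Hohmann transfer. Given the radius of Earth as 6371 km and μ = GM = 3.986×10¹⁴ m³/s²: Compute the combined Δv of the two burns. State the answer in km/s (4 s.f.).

Δv_total ≈ 3.304 km/s

r₁ = 6371 + 461.5 = 6832.5 km = 6.8325×10⁶ m.
r₂ = 6371 + 18500 = 24871 km = 2.4871×10⁷ m.
Transfer ellipse a_t = (r₁ + r₂)/2 = 1.585×10⁷ m.
At r₁: circular v_c1 = √(μ/r₁) = 7638 m/s; transfer-perigee v_p = √[μ(2/r₁ − 1/a_t)] = 9567 m/s.
Δv₁ = v_p − v_c1 = 1929 m/s.
At r₂: circular v_c2 = √(μ/r₂) = 4003 m/s; transfer-apogee v_a = √[μ(2/r₂ − 1/a_t)] = 2628 m/s.
Δv₂ = v_c2 − v_a = 1375 m/s.
Total Δv = Δv₁ + Δv₂ = 3304 m/s = 3.304 km/s.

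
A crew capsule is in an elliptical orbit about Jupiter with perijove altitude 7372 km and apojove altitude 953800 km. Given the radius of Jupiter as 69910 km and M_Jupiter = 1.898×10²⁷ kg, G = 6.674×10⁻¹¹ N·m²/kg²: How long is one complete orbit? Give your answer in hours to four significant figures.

μ = GM = 6.674×10⁻¹¹ × 1.898×10²⁷ = 1.267×10¹⁷ m³/s².
r_p = 69910 + 7372 = 77282 km = 7.7282×10⁷ m.
r_a = 69910 + 953800 = 1023700 km = 1.0237×10⁹ m.
Semi-major axis a = (r_p + r_a)/2 = (77282 + 1.0237×10⁶)/2 = 5.5050×10⁵ km = 5.505×10⁸ m.
By Kepler's third law T = 2π√(a³/μ) = 2π × 3.629×10⁴ = 2.280×10⁵ s.
= 63.34 hours.

T ≈ 63.34 hours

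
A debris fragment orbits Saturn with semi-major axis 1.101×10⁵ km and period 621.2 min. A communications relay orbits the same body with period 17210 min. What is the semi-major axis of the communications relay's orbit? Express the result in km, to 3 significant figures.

Kepler's third law: a³ ∝ T², so a₂ = a₁ (T₂/T₁)^(2/3).
T₂/T₁ = 27.70, (T₂/T₁)^(2/3) = 9.156.
a₂ = 1.101×10⁵ × 9.156 = 1.008×10⁶ km.

a₂ ≈ 1.01×10⁶ km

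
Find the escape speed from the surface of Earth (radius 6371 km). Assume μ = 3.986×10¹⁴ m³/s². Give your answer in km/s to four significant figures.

v_esc ≈ 11.19 km/s

r = R = 6.371×10⁶ m.
Escape speed v_esc = √(2μ/r) = √(2 × 3.986×10¹⁴ / 6.371×10⁶) = √(1.251×10⁸) = 11190 m/s.
= 11.19 km/s.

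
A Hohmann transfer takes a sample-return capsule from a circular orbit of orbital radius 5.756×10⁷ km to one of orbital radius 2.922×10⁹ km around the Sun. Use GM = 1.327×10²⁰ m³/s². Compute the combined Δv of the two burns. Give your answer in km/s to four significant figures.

r₁ = 5.756×10⁷ km = 5.756×10¹⁰ m.
r₂ = 2.922×10⁹ km = 2.922×10¹² m.
Transfer ellipse a_t = (r₁ + r₂)/2 = 1.490×10¹² m.
At r₁: circular v_c1 = √(μ/r₁) = 48010 m/s; transfer-perihelion v_p = √[μ(2/r₁ − 1/a_t)] = 67240 m/s.
Δv₁ = v_p − v_c1 = 19230 m/s.
At r₂: circular v_c2 = √(μ/r₂) = 6739 m/s; transfer-aphelion v_a = √[μ(2/r₂ − 1/a_t)] = 1325 m/s.
Δv₂ = v_c2 − v_a = 5414 m/s.
Total Δv = Δv₁ + Δv₂ = 24640 m/s = 24.64 km/s.

Δv_total ≈ 24.64 km/s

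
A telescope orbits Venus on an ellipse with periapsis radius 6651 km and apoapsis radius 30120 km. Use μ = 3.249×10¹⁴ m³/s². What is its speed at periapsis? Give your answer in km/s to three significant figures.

v ≈ 8.95 km/s

Semi-major axis a = (r_p + r_a)/2 = 18386 km = 1.839×10⁷ m.
Vis-viva: v² = μ(2/r − 1/a) = 3.249×10¹⁴ × (3.007×10⁻⁷ − 5.439×10⁻⁸) = 8.003×10⁷ m²/s².
v = 8946 m/s = 8.946 km/s.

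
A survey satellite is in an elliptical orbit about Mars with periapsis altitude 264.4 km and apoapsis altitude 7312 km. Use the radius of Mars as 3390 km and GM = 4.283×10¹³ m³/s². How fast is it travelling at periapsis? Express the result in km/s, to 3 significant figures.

r_p = 3390 + 264.4 = 3654.4 km = 3.6544×10⁶ m.
r_a = 3390 + 7312 = 10702 km = 1.0702×10⁷ m.
Semi-major axis a = (r_p + r_a)/2 = 7178.2 km = 7.178×10⁶ m.
Vis-viva: v² = μ(2/r − 1/a) = 4.283×10¹³ × (5.473×10⁻⁷ − 1.393×10⁻⁷) = 1.747×10⁷ m²/s².
v = 4180 m/s = 4.180 km/s.

v ≈ 4.18 km/s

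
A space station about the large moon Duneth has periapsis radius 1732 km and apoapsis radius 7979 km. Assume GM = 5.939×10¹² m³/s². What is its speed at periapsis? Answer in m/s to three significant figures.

Semi-major axis a = (r_p + r_a)/2 = 4855.5 km = 4.856×10⁶ m.
Vis-viva: v² = μ(2/r − 1/a) = 5.939×10¹² × (1.155×10⁻⁶ − 2.060×10⁻⁷) = 5.635×10⁶ m²/s².
v = 2374 m/s.

v ≈ 2370 m/s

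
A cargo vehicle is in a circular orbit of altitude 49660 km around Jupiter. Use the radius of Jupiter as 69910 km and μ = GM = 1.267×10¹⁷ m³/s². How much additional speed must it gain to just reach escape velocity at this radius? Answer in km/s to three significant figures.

r = 69910 + 49660 = 119570 km = 1.1957×10⁸ m.
Circular speed v_c = √(μ/r) = 32550 m/s.
Escape speed v_esc = √(2μ/r) = √2 × v_c = 46040 m/s.
Δv = v_esc − v_c = 13480 m/s = 13.48 km/s.

Δv ≈ 13.5 km/s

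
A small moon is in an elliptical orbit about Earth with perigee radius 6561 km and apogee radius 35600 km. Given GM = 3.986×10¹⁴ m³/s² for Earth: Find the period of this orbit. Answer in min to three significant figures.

T ≈ 508 min

Semi-major axis a = (r_p + r_a)/2 = (6561.0 + 35600)/2 = 21080 km = 2.108×10⁷ m.
By Kepler's third law T = 2π√(a³/μ) = 2π × 4.848×10³ = 3.046×10⁴ s.
= 507.7 min.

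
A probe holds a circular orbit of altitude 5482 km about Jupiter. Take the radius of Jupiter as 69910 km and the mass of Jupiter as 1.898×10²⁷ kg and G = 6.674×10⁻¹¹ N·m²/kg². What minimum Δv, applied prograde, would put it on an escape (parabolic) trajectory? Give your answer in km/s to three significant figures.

Δv ≈ 17.0 km/s

μ = GM = 6.674×10⁻¹¹ × 1.898×10²⁷ = 1.267×10¹⁷ m³/s².
r = 69910 + 5482 = 75392 km = 7.5392×10⁷ m.
Circular speed v_c = √(μ/r) = 40990 m/s.
Escape speed v_esc = √(2μ/r) = √2 × v_c = 57970 m/s.
Δv = v_esc − v_c = 16980 m/s = 16.98 km/s.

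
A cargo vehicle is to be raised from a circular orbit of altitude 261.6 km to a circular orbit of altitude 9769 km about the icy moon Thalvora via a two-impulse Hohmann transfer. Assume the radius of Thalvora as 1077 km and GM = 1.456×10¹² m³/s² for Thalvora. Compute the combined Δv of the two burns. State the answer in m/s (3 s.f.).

r₁ = 1077 + 261.6 = 1338.6 km = 1.3386×10⁶ m.
r₂ = 1077 + 9769 = 10846 km = 1.0846×10⁷ m.
Transfer ellipse a_t = (r₁ + r₂)/2 = 6.092×10⁶ m.
At r₁: circular v_c1 = √(μ/r₁) = 1043 m/s; transfer-periapsis v_p = √[μ(2/r₁ − 1/a_t)] = 1392 m/s.
Δv₁ = v_p − v_c1 = 348.6 m/s.
At r₂: circular v_c2 = √(μ/r₂) = 366.4 m/s; transfer-apoapsis v_a = √[μ(2/r₂ − 1/a_t)] = 171.7 m/s.
Δv₂ = v_c2 − v_a = 194.6 m/s.
Total Δv = Δv₁ + Δv₂ = 543.3 m/s.

Δv_total ≈ 543 m/s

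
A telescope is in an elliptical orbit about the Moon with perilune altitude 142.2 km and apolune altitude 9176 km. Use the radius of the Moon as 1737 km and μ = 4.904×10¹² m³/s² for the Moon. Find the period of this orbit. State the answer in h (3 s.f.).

r_p = 1737 + 142.2 = 1879.2 km = 1.8792×10⁶ m.
r_a = 1737 + 9176 = 10913 km = 1.0913×10⁷ m.
Semi-major axis a = (r_p + r_a)/2 = (1879.2 + 10913)/2 = 6396.1 km = 6.396×10⁶ m.
By Kepler's third law T = 2π√(a³/μ) = 2π × 7.305×10³ = 4.590×10⁴ s.
= 12.75 h.

T ≈ 12.7 h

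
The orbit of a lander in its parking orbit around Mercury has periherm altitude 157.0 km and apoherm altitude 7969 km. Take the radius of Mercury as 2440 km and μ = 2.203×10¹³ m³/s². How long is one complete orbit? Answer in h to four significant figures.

T ≈ 6.167 h

r_p = 2440 + 157.0 = 2597.0 km = 2.5970×10⁶ m.
r_a = 2440 + 7969 = 10409 km = 1.0409×10⁷ m.
Semi-major axis a = (r_p + r_a)/2 = (2597.0 + 10409)/2 = 6503.0 km = 6.503×10⁶ m.
By Kepler's third law T = 2π√(a³/μ) = 2π × 3.533×10³ = 2.220×10⁴ s.
= 6.167 h.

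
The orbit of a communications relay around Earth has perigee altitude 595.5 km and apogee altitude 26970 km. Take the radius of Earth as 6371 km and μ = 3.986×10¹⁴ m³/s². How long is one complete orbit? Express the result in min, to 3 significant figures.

r_p = 6371 + 595.5 = 6966.5 km = 6.9665×10⁶ m.
r_a = 6371 + 26970 = 33341 km = 3.3341×10⁷ m.
Semi-major axis a = (r_p + r_a)/2 = (6966.5 + 33341)/2 = 20154 km = 2.015×10⁷ m.
By Kepler's third law T = 2π√(a³/μ) = 2π × 4.532×10³ = 2.847×10⁴ s.
= 474.6 min.

T ≈ 475 min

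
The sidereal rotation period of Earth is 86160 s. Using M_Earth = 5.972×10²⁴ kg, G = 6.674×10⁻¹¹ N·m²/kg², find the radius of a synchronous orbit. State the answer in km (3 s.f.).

r_sync ≈ 42200 km

μ = GM = 6.674×10⁻¹¹ × 5.972×10²⁴ = 3.986×10¹⁴ m³/s².
A synchronous orbit has period T, so by Kepler's third law a = (μT²/4π²)^(1/3).
μT²/4π² = 3.986×10¹⁴ × (8.616×10⁴)² / 39.48 = 7.495×10²² m³.
a = 4.216×10⁷ m = 42162 km.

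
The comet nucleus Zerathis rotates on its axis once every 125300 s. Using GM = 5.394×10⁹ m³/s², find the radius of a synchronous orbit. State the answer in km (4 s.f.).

r_sync ≈ 1290 km

A synchronous orbit has period T, so by Kepler's third law a = (μT²/4π²)^(1/3).
μT²/4π² = 5.394×10⁹ × (1.253×10⁵)² / 39.48 = 2.145×10¹⁸ m³.
a = 1.290×10⁶ m = 1289.7 km.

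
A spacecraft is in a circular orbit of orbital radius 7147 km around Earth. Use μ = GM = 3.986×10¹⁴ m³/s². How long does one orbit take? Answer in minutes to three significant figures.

r = 7147 km = 7.147×10⁶ m.
Kepler's third law: T = 2π√(r³/μ) = 2π√((7.147×10⁶)³ / 3.986×10¹⁴).
r³/μ = 9.159×10⁵ s², so T = 2π × 9.570×10² = 6.013×10³ s.
Converting: 6.013×10³ s ÷ 60.00 = 100.2 minutes.

T ≈ 100 minutes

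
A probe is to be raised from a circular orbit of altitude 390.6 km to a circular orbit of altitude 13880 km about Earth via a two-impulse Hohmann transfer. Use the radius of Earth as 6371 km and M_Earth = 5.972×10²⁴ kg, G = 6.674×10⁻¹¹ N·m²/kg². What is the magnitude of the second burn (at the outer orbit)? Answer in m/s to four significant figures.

Δv ≈ 1297 m/s

μ = GM = 6.674×10⁻¹¹ × 5.972×10²⁴ = 3.986×10¹⁴ m³/s².
r₁ = 6371 + 390.6 = 6761.6 km = 6.7616×10⁶ m.
r₂ = 6371 + 13880 = 20251 km = 2.0251×10⁷ m.
Transfer ellipse a_t = (r₁ + r₂)/2 = 1.351×10⁷ m.
At r₁: circular v_c1 = √(μ/r₁) = 7678 m/s; transfer-perigee v_p = √[μ(2/r₁ − 1/a_t)] = 9401 m/s.
At r₂: circular v_c2 = √(μ/r₂) = 4436 m/s; transfer-apogee v_a = √[μ(2/r₂ − 1/a_t)] = 3139 m/s.
Δv₂ = v_c2 − v_a = 1297 m/s.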